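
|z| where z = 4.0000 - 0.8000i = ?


|z| = sqrt(4^2 + (-0.8)^2) = sqrt(16 + 0.64) = sqrt(16.64) = 4.0792

|z| = 4.0792


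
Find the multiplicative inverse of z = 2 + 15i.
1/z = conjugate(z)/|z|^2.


|z|^2 = 4+225 = 229
1/z = (2 - 15i)/229

1/z = 0.0087 - 0.0655i


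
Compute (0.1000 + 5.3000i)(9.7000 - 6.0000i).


Real = 0.1*9.7 - 5.3*(-6) = 0.97 - (-31.8) = 32.77
Imag = 0.1*(-6) + 9.7*5.3 = -0.6 + 51.41 = 50.81

32.7700 + 50.8100i


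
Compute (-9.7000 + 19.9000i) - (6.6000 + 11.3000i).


Real: -9.7 - 6.6 = -16.3
Imag: 19.9 - 11.3 = 8.6

-16.3000 + 8.6000i


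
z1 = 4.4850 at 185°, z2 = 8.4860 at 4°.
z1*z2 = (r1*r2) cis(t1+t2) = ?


r = 4.4850 * 8.4860 = 38.0597
theta = 185° + 4° = 189° = 189° (mod 360)

38.0597 cis(189°)


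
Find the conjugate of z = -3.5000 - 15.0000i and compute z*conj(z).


z_bar = -3.5000 + 15.0000i
z*z_bar = (-3.5)^2 + (-15)^2 = 12.25 + 225 = 237.25

z_bar = -3.5000 + 15.0000i, z*z_bar = 237.25


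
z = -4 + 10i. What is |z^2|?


|z| = sqrt(16+100) = sqrt(116) = 10.7703
|z^2| = |z|^2 = (sqrt(116))^2 = 116

|z^2| = 116


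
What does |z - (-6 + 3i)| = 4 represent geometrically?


|z - z0| = r is a circle with center z0 and radius r.
Center = (-6, 3), radius = 4

Circle with center (-6, 3) and radius 4


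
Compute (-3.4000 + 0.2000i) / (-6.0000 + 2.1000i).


Conjugate of z2 = -6.0000 - 2.1000i
Numerator: (-3.4000 + 0.2000i)(-6.0000 - 2.1000i) = 20.8200 + 5.9400i
Denominator: (-6)^2 + 2.1^2 = 40.41
Result = (20.8200 + 5.9400i)/40.41

0.5152 + 0.1470i


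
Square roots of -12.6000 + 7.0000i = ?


|z| = sqrt(158.76+49) = 14.4139
sqrt((|z|+a)/2) = sqrt((14.4139+(-12.6))/2) = sqrt(0.9069) = 0.9523
sqrt((|z|-a)/2) = sqrt((14.4139-(-12.6))/2) = sqrt(13.5069) = 3.6752

±(0.9523 + 3.6752i) i.e. 0.9523 + 3.6752i and -0.9523 - 3.6752i


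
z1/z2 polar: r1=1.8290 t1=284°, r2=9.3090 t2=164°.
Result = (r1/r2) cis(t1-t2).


r = 1.8290 / 9.3090 = 0.1965
theta = 284° - 164° = 120° = 120° (mod 360)

0.1965 cis(120°)


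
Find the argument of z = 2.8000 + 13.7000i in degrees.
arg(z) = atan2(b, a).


Re = 2.8, Im = 13.7
arg = atan2(13.7, 2.8) = 78.4490 degrees

arg(z) = 78.4490 degrees


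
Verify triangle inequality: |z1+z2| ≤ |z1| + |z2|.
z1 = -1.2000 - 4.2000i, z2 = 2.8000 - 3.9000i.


|z1| = sqrt((-1.2)^2 + (-4.2)^2) = sqrt(19.08) = 4.3681
|z2| = sqrt(2.8^2 + (-3.9)^2) = sqrt(23.05) = 4.8010
z1+z2 = 1.6000 - 8.1000i
|z1+z2| = sqrt(68.17) = 8.2565
|z1|+|z2| = 4.3681 + 4.8010 = 9.1691

|z1+z2| = 8.2565 ≤ |z1|+|z2| = 9.1691 (verified)


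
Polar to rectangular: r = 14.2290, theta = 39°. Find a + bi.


a = 14.2290*cos(39°) = 14.2290*0.777146 = 11.0580
b = 14.2290*sin(39°) = 14.2290*0.62932 = 8.9546

11.0580 + 8.9546i


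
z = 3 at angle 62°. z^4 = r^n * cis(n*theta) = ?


r^4 = 3^4 = 81
n*theta = 4*62° = 248° = 248° (mod 360)
a = 81*cos(248°) = -30.3431
b = 81*sin(248°) = -75.1019

81 cis(248°) = -30.3431 - 75.1019i


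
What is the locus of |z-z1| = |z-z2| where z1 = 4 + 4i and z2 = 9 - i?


Equal distances means the locus is the perpendicular bisector of z1 and z2.
Midpoint = ((4+9)/2, (4+(-1))/2) = (6.5000, 1.5000)

Perpendicular bisector through (6.5000, 1.5000)


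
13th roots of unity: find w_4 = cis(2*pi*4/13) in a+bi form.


Angle = 360*4/13 = 110.7692°
a = cos(110.7692°) = -0.3546
b = sin(110.7692°) = 0.9350

-0.3546 + 0.9350i


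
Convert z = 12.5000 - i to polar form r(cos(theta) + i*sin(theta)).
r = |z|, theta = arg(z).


r = sqrt(156.25+1) = sqrt(157.25) = 12.5399
theta = atan2(-1, 12.5) = -4.5739 degrees

r = 12.5399, theta = -4.5739 degrees


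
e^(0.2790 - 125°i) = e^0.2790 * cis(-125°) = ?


e^0.2790 = 1.3218
cos(-125°) = -0.5736
sin(-125°) = -0.8192
Real = 1.3218*(-0.5736) = -0.7582
Imag = 1.3218*(-0.8192) = -1.0828

-0.7582 - 1.0828i


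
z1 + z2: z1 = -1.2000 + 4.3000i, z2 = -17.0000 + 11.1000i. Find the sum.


Real: -1.2 - 17 = -18.2
Imag: 4.3 + 11.1 = 15.4

-18.2000 + 15.4000i


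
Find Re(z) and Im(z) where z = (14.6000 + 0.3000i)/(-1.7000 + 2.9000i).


Multiply by conjugate: (14.6000 + 0.3000i)(-1.7000 - 2.9000i) / ((-1.7)^2 + 2.9^2)
Numerator real = 14.6*(-1.7) + 0.3*2.9 = -23.95
Numerator imag = 0.3*(-1.7) - 14.6*2.9 = -42.85
Denominator = 11.3
Re(z) = -23.95/11.3 = -2.1195
Im(z) = -42.85/11.3 = -3.7920

Re(z) = -2.1195, Im(z) = -3.7920


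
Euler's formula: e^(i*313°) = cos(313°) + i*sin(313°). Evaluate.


cos(313°) = 0.6820
sin(313°) = -0.7314

e^(i*313°) = 0.6820 - 0.7314i


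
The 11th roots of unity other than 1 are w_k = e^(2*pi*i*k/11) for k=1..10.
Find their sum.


With w = e^(2*pi*i/11), all 11 of the 11th roots of unity w^0 = 1, w, ..., w^(10) sum to 0: 1 + w + ... + w^(10) = (1 - w^11)/(1 - w) = 0 since w^11 = 1, w ≠ 1.
Removing the root 1: w + w^2 + ... + w^(10) = 0 - 1 = -1

Sum = -1


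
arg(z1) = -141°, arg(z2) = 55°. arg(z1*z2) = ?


arg(z1*z2) = -141° + 55° = -86°
Normalized to (-180°, 180°]: -86°

-86°


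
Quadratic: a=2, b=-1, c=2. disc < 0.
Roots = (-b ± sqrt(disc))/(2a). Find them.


disc = (-1)^2 - 4*2*2 = 1 - 16 = -15
sqrt(|disc|) = sqrt(15) = 3.8730
Real part = 1/(2*2) = 0.2500
Imag part = 3.8730/(2*2) = 0.9682

0.2500 ± 0.9682i


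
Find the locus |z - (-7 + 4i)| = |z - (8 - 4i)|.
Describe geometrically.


Equal distances means the locus is the perpendicular bisector of z1 and z2.
Midpoint = ((-7+8)/2, (4+(-4))/2) = (0.5000, 0)

Perpendicular bisector through (0.5000, 0)


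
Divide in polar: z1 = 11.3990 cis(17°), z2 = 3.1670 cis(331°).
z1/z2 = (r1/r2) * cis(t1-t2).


r = 11.3990 / 3.1670 = 3.5993
theta = 17° - 331° = -314° = 46° (mod 360)

3.5993 cis(46°)


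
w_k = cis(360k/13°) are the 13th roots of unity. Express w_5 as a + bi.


Angle = 360*5/13 = 138.4615°
a = cos(138.4615°) = -0.7485
b = sin(138.4615°) = 0.6631

-0.7485 + 0.6631i


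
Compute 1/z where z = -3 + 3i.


|z|^2 = 9+9 = 18
1/z = (-3 - 3i)/18

1/z = -0.1667 - 0.1667i


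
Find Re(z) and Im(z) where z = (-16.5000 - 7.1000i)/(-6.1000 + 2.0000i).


Multiply by conjugate: (-16.5000 - 7.1000i)(-6.1000 - 2.0000i) / ((-6.1)^2 + 2^2)
Numerator real = -16.5*(-6.1) - (7.1)*2 = 86.45
Numerator imag = -7.1*(-6.1) - (-16.5)*2 = 76.31
Denominator = 41.21
Re(z) = 86.45/41.21 = 2.0978
Im(z) = 76.31/41.21 = 1.8517

Re(z) = 2.0978, Im(z) = 1.8517


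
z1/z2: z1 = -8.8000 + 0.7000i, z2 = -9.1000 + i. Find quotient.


Conjugate of z2 = -9.1000 - i
Numerator: (-8.8000 + 0.7000i)(-9.1000 - i) = 80.7800 + 2.4300i
Denominator: (-9.1)^2 + 1^2 = 83.81
Result = (80.7800 + 2.4300i)/83.81

0.9638 + 0.0290i


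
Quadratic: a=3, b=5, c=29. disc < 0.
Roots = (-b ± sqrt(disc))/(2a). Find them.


disc = 5^2 - 4*3*29 = 25 - 348 = -323
sqrt(|disc|) = sqrt(323) = 17.9722
Real part = -5/(2*3) = -0.8333
Imag part = 17.9722/(2*3) = 2.9954

-0.8333 ± 2.9954i


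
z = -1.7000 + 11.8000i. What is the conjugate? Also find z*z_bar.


z_bar = -1.7000 - 11.8000i
z*z_bar = (-1.7)^2 + 11.8^2 = 2.89 + 139.24 = 142.13

z_bar = -1.7000 - 11.8000i, z*z_bar = 142.13


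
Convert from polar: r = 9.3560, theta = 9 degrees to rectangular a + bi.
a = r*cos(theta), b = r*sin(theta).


a = 9.3560*cos(9°) = 9.3560*0.98769 = 9.2408
b = 9.3560*sin(9°) = 9.3560*0.15643 = 1.4636

9.2408 + 1.4636i


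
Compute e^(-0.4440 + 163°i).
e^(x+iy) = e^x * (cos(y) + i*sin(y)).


e^-0.4440 = 0.64147
cos(163°) = -0.9563
sin(163°) = 0.29237
Real = 0.64147*(-0.9563) = -0.6134
Imag = 0.64147*0.29237 = 0.1875

-0.6134 + 0.1875i


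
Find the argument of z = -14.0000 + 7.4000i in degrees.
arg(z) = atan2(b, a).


Re = -14, Im = 7.4
arg = atan2(7.4, -14) = 152.1403 degrees

arg(z) = 152.1403 degrees


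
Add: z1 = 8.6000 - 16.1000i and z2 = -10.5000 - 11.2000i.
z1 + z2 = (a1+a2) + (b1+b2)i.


Real: 8.6 - 10.5 = -1.9
Imag: -16.1 - 11.2 = -27.3

-1.9000 - 27.3000i


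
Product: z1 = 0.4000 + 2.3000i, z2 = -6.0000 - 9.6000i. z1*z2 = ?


Real = 0.4*(-6) - 2.3*(-9.6) = -2.4 - (-22.08) = 19.68
Imag = 0.4*(-9.6) - (6)*2.3 = -3.84 - (13.8) = -17.64

19.6800 - 17.6400i


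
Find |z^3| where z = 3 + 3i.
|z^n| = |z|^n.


|z| = sqrt(9+9) = sqrt(18) = 4.2426
|z^3| = |z|^3 = (sqrt(18))^3 = 18*sqrt(18)

|z^3| = 18*sqrt(18) ≈ 76.3675


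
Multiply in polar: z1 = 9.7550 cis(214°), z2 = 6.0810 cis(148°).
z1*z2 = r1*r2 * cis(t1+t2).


r = 9.7550 * 6.0810 = 59.3202
theta = 214° + 148° = 362° = 2° (mod 360)

59.3202 cis(2°)


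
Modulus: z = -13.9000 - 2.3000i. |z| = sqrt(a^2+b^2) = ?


|z| = sqrt((-13.9)^2 + (-2.3)^2) = sqrt(193.21 + 5.29) = sqrt(198.5) = 14.0890

|z| = 14.0890


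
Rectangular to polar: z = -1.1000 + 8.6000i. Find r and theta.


r = sqrt(1.21+73.96) = sqrt(75.17) = 8.6701
theta = atan2(8.6, -1.1) = 97.2890 degrees

r = 8.6701, theta = 97.2890 degrees


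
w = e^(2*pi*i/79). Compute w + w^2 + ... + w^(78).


With w = e^(2*pi*i/79), all 79 of the 79th roots of unity w^0 = 1, w, ..., w^(78) sum to 0: 1 + w + ... + w^(78) = (1 - w^79)/(1 - w) = 0 since w^79 = 1, w ≠ 1.
Removing the root 1: w + w^2 + ... + w^(78) = 0 - 1 = -1

Sum = -1


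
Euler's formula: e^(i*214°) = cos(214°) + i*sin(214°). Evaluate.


cos(214°) = -0.8290
sin(214°) = -0.5592

e^(i*214°) = -0.8290 - 0.5592i


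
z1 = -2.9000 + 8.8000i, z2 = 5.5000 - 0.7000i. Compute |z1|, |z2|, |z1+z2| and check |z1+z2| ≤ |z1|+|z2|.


|z1| = sqrt((-2.9)^2 + 8.8^2) = sqrt(85.85) = 9.2655
|z2| = sqrt(5.5^2 + (-0.7)^2) = sqrt(30.74) = 5.5444
z1+z2 = 2.6000 + 8.1000i
|z1+z2| = sqrt(72.37) = 8.5071
|z1|+|z2| = 9.2655 + 5.5444 = 14.8099

|z1+z2| = 8.5071 ≤ |z1|+|z2| = 14.8099 (verified)


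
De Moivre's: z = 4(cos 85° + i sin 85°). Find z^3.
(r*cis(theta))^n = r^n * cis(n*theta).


r^3 = 4^3 = 64
n*theta = 3*85° = 255° = 255° (mod 360)
a = 64*cos(255°) = -16.5644
b = 64*sin(255°) = -61.8193

64 cis(255°) = -16.5644 - 61.8193i


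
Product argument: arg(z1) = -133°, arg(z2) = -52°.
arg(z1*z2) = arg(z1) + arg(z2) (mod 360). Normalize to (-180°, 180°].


arg(z1*z2) = -133° - 52° = -185°
Normalized to (-180°, 180°]: 175°

175°


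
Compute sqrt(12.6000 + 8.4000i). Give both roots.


|z| = sqrt(158.76+70.56) = 15.1433
sqrt((|z|+a)/2) = sqrt((15.1433+12.6)/2) = sqrt(13.8717) = 3.7245
sqrt((|z|-a)/2) = sqrt((15.1433-12.6)/2) = sqrt(1.2717) = 1.1277

±(3.7245 + 1.1277i) i.e. 3.7245 + 1.1277i and -3.7245 - 1.1277i


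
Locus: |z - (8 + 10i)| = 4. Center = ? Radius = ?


|z - z0| = r is a circle with center z0 and radius r.
Center = (8, 10), radius = 4

Circle with center (8, 10) and radius 4


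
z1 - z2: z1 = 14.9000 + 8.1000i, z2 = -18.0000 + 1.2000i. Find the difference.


Real: 14.9 + 18 = 32.9
Imag: 8.1 - 1.2 = 6.9

32.9000 + 6.9000i


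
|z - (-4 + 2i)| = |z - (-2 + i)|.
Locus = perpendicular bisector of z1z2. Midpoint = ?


Equal distances means the locus is the perpendicular bisector of z1 and z2.
Midpoint = ((-4+(-2))/2, (2+1)/2) = (-3.0000, 1.5000)

Perpendicular bisector through (-3.0000, 1.5000)


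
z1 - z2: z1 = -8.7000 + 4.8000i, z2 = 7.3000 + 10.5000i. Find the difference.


Real: -8.7 - 7.3 = -16
Imag: 4.8 - 10.5 = -5.7

-16.0000 - 5.7000i


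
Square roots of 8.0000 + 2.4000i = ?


|z| = sqrt(64+5.76) = 8.3522
sqrt((|z|+a)/2) = sqrt((8.3522+8)/2) = sqrt(8.1761) = 2.8594
sqrt((|z|-a)/2) = sqrt((8.3522-8)/2) = sqrt(0.1761) = 0.4197

±(2.8594 + 0.4197i) i.e. 2.8594 + 0.4197i and -2.8594 - 0.4197i


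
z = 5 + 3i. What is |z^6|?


|z| = sqrt(25+9) = sqrt(34) = 5.8310
|z^6| = |z|^6 = (sqrt(34))^6 = 34^3 = 39304

|z^6| = 39304


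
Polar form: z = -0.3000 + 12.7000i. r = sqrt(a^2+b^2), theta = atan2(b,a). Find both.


r = sqrt(0.09+161.29) = sqrt(161.38) = 12.7035
theta = atan2(12.7, -0.3) = 91.3532 degrees

r = 12.7035, theta = 91.3532 degrees


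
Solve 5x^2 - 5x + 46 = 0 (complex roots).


disc = (-5)^2 - 4*5*46 = 25 - 920 = -895
sqrt(|disc|) = sqrt(895) = 29.9166
Real part = 5/(2*5) = 0.5000
Imag part = 29.9166/(2*5) = 2.9917

0.5000 ± 2.9917i


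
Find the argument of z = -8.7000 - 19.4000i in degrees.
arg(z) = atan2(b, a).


Re = -8.7, Im = -19.4
arg = atan2(-19.4, -8.7) = -114.1540 degrees

arg(z) = -114.1540 degrees


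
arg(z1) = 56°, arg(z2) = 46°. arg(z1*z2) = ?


arg(z1*z2) = 56° + 46° = 102°
Normalized to (-180°, 180°]: 102°

102°


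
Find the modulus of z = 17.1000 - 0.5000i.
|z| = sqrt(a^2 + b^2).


|z| = sqrt(17.1^2 + (-0.5)^2) = sqrt(292.41 + 0.25) = sqrt(292.66) = 17.1073

|z| = 17.1073


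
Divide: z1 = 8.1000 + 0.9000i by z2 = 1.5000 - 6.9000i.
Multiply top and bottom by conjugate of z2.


Conjugate of z2 = 1.5000 + 6.9000i
Numerator: (8.1000 + 0.9000i)(1.5000 + 6.9000i) = 5.9400 + 57.2400i
Denominator: 1.5^2 + (-6.9)^2 = 49.86
Result = (5.9400 + 57.2400i)/49.86

0.1191 + 1.1480i


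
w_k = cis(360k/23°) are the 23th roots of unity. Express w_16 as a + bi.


Angle = 360*16/23 = 250.4348°
a = cos(250.4348°) = -0.3349
b = sin(250.4348°) = -0.9423

-0.3349 - 0.9423i


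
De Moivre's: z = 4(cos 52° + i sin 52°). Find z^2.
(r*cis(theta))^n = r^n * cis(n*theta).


r^2 = 4^2 = 16
n*theta = 2*52° = 104° = 104° (mod 360)
a = 16*cos(104°) = -3.8708
b = 16*sin(104°) = 15.5247

16 cis(104°) = -3.8708 + 15.5247i


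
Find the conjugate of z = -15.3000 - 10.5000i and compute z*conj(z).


z_bar = -15.3000 + 10.5000i
z*z_bar = (-15.3)^2 + (-10.5)^2 = 234.09 + 110.25 = 344.34

z_bar = -15.3000 + 10.5000i, z*z_bar = 344.34


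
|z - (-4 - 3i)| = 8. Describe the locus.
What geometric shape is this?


|z - z0| = r is a circle with center z0 and radius r.
Center = (-4, -3), radius = 8

Circle with center (-4, -3) and radius 8


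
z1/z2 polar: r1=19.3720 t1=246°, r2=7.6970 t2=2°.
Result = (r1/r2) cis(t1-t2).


r = 19.3720 / 7.6970 = 2.5168
theta = 246° - 2° = 244° = 244° (mod 360)

2.5168 cis(244°)


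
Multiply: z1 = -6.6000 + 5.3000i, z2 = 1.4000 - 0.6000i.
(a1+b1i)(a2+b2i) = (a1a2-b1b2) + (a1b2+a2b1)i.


Real = -6.6*1.4 - 5.3*(-0.6) = -9.24 - (-3.18) = -6.06
Imag = -6.6*(-0.6) + 1.4*5.3 = 3.96 + 7.42 = 11.38

-6.0600 + 11.3800i


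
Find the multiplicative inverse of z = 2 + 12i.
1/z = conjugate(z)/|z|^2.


|z|^2 = 4+144 = 148
1/z = (2 - 12i)/148

1/z = 0.0135 - 0.0811i


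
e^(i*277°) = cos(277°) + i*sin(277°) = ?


cos(277°) = 0.1219
sin(277°) = -0.9925

e^(i*277°) = 0.1219 - 0.9925i


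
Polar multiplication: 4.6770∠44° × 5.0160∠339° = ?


r = 4.6770 * 5.0160 = 23.4598
theta = 44° + 339° = 383° = 23° (mod 360)

23.4598 cis(23°)


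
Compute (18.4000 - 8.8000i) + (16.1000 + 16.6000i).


Real: 18.4 + 16.1 = 34.5
Imag: -8.8 + 16.6 = 7.8

34.5000 + 7.8000i


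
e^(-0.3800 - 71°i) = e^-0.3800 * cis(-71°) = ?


e^-0.3800 = 0.68386
cos(-71°) = 0.32557
sin(-71°) = -0.9455
Real = 0.68386*0.32557 = 0.2226
Imag = 0.68386*(-0.9455) = -0.6466

0.2226 - 0.6466i


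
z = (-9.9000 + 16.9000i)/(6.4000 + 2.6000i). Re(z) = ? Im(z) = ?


Multiply by conjugate: (-9.9000 + 16.9000i)(6.4000 - 2.6000i) / (6.4^2 + 2.6^2)
Numerator real = -9.9*6.4 + 16.9*2.6 = -19.42
Numerator imag = 16.9*6.4 - (-9.9)*2.6 = 133.9
Denominator = 47.72
Re(z) = -19.42/47.72 = -0.4070
Im(z) = 133.9/47.72 = 2.8060

Re(z) = -0.4070, Im(z) = 2.8060


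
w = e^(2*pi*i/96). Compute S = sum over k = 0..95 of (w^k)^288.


The roots are w_k = w^k with w = e^(2*pi*i/96), and (w^k)^288 = (w^288)^k.
So S = 1 + u + u^2 + ... + u^(95) with u = w^288.
288 = 3*96 + 0, so 288 is a multiple of 96 and u = (w^96)^3 = 1.
Every one of the 96 terms equals 1: S = 96

S = 96


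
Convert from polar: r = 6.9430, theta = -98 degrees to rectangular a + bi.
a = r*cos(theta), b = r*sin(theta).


a = 6.9430*cos(-98°) = 6.9430*(-0.13917) = -0.9663
b = 6.9430*sin(-98°) = 6.9430*(-0.99027) = -6.8754

-0.9663 - 6.8754i


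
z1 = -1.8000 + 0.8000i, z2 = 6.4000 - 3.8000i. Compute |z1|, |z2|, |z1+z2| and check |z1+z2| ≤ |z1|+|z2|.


|z1| = sqrt((-1.8)^2 + 0.8^2) = sqrt(3.88) = 1.9698
|z2| = sqrt(6.4^2 + (-3.8)^2) = sqrt(55.4) = 7.4431
z1+z2 = 4.6000 - 3.0000i
|z1+z2| = sqrt(30.16) = 5.4918
|z1|+|z2| = 1.9698 + 7.4431 = 9.4129

|z1+z2| = 5.4918 ≤ |z1|+|z2| = 9.4129 (verified)


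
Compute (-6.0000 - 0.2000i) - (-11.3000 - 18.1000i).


Real: -6 + 11.3 = 5.3
Imag: -0.2 + 18.1 = 17.9

5.3000 + 17.9000i


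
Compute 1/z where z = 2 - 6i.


|z|^2 = 4+36 = 40
1/z = (2 + 6i)/40

1/z = 0.0500 + 0.1500i


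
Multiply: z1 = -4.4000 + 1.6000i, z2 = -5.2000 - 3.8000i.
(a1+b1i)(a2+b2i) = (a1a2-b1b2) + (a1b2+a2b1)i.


Real = -4.4*(-5.2) - 1.6*(-3.8) = 22.88 - (-6.08) = 28.96
Imag = -4.4*(-3.8) - (5.2)*1.6 = 16.72 - (8.32) = 8.4

28.9600 + 8.4000i


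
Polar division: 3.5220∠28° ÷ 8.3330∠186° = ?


r = 3.5220 / 8.3330 = 0.4227
theta = 28° - 186° = -158° = 202° (mod 360)

0.4227 cis(202°)


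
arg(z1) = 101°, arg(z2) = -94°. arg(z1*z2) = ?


arg(z1*z2) = 101° - 94° = 7°
Normalized to (-180°, 180°]: 7°

7°


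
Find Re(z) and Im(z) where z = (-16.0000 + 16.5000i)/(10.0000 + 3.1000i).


Multiply by conjugate: (-16.0000 + 16.5000i)(10.0000 - 3.1000i) / (10^2 + 3.1^2)
Numerator real = -16*10 + 16.5*3.1 = -108.85
Numerator imag = 16.5*10 - (-16)*3.1 = 214.6
Denominator = 109.61
Re(z) = -108.85/109.61 = -0.9931
Im(z) = 214.6/109.61 = 1.9579

Re(z) = -0.9931, Im(z) = 1.9579


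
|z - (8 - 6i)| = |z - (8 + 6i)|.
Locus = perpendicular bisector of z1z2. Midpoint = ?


Equal distances means the locus is the perpendicular bisector of z1 and z2.
Midpoint = ((8+8)/2, (-6+6)/2) = (8.0000, 0)

Perpendicular bisector through (8.0000, 0)


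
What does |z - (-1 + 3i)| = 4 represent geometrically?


|z - z0| = r is a circle with center z0 and radius r.
Center = (-1, 3), radius = 4

Circle with center (-1, 3) and radius 4


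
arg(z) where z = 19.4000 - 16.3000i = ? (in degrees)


Re = 19.4, Im = -16.3
arg = atan2(-16.3, 19.4) = -40.0372 degrees

arg(z) = -40.0372 degrees


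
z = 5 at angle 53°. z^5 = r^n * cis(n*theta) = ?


r^5 = 5^5 = 3125
n*theta = 5*53° = 265° = 265° (mod 360)
a = 3125*cos(265°) = -272.3617
b = 3125*sin(265°) = -3113.1084

3125 cis(265°) = -272.3617 - 3113.1084i


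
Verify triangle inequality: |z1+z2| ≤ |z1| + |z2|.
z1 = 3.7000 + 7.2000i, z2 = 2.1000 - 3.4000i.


|z1| = sqrt(3.7^2 + 7.2^2) = sqrt(65.53) = 8.0951
|z2| = sqrt(2.1^2 + (-3.4)^2) = sqrt(15.97) = 3.9962
z1+z2 = 5.8000 + 3.8000i
|z1+z2| = sqrt(48.08) = 6.9340
|z1|+|z2| = 8.0951 + 3.9962 = 12.0913

|z1+z2| = 6.9340 ≤ |z1|+|z2| = 12.0913 (verified)


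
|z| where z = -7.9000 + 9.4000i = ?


|z| = sqrt((-7.9)^2 + 9.4^2) = sqrt(62.41 + 88.36) = sqrt(150.77) = 12.2788

|z| = 12.2788


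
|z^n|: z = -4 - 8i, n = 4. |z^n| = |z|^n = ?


|z| = sqrt(16+64) = sqrt(80) = 8.9443
|z^4| = |z|^4 = (sqrt(80))^4 = 80^2 = 6400

|z^4| = 6400


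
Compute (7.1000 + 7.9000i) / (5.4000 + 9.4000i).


Conjugate of z2 = 5.4000 - 9.4000i
Numerator: (7.1000 + 7.9000i)(5.4000 - 9.4000i) = 112.6000 - 24.0800i
Denominator: 5.4^2 + 9.4^2 = 117.52
Result = (112.6000 - 24.0800i)/117.52

0.9581 - 0.2049i


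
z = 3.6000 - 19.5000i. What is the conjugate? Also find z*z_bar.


z_bar = 3.6000 + 19.5000i
z*z_bar = 3.6^2 + (-19.5)^2 = 12.96 + 380.25 = 393.21

z_bar = 3.6000 + 19.5000i, z*z_bar = 393.21


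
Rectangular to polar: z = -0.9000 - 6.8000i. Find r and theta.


r = sqrt(0.81+46.24) = sqrt(47.05) = 6.8593
theta = atan2(-6.8, -0.9) = -97.5394 degrees

r = 6.8593, theta = -97.5394 degrees


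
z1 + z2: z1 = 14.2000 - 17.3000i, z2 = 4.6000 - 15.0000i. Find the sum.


Real: 14.2 + 4.6 = 18.8
Imag: -17.3 - 15 = -32.3

18.8000 - 32.3000i


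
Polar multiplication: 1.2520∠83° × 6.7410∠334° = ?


r = 1.2520 * 6.7410 = 8.4397
theta = 83° + 334° = 417° = 57° (mod 360)

8.4397 cis(57°)


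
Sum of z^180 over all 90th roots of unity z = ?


The roots are w_k = w^k with w = e^(2*pi*i/90), and (w^k)^180 = (w^180)^k.
So S = 1 + u + u^2 + ... + u^(89) with u = w^180.
180 = 2*90 + 0, so 180 is a multiple of 90 and u = (w^90)^2 = 1.
Every one of the 90 terms equals 1: S = 90

S = 90


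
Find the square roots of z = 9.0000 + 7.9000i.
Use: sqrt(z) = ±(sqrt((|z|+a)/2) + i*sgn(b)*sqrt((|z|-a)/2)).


|z| = sqrt(81+62.41) = 11.9754
sqrt((|z|+a)/2) = sqrt((11.9754+9)/2) = sqrt(10.4877) = 3.2385
sqrt((|z|-a)/2) = sqrt((11.9754-9)/2) = sqrt(1.4877) = 1.2197

±(3.2385 + 1.2197i) i.e. 3.2385 + 1.2197i and -3.2385 - 1.2197i


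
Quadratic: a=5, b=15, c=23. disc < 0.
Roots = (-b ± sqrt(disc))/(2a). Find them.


disc = 15^2 - 4*5*23 = 225 - 460 = -235
sqrt(|disc|) = sqrt(235) = 15.3297
Real part = -15/(2*5) = -1.5000
Imag part = 15.3297/(2*5) = 1.5330

-1.5000 ± 1.5330i


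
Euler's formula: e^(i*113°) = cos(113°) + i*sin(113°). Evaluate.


cos(113°) = -0.3907
sin(113°) = 0.9205

e^(i*113°) = -0.3907 + 0.9205i


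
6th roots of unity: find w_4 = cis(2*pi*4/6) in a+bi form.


Angle = 360*4/6 = 240°
a = cos(240°) = -0.5000
b = sin(240°) = -0.8660

-0.5000 - 0.8660i


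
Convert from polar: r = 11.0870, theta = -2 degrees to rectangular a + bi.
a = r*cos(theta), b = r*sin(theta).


a = 11.0870*cos(-2°) = 11.0870*0.99939 = 11.0802
b = 11.0870*sin(-2°) = 11.0870*(-0.0349) = -0.3869

11.0802 - 0.3869i


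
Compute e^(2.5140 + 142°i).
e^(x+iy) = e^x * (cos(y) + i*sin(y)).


e^2.5140 = 12.35425
cos(142°) = -0.78801
sin(142°) = 0.61566
Real = 12.35425*(-0.78801) = -9.7353
Imag = 12.35425*0.61566 = 7.6060

-9.7353 + 7.6060i


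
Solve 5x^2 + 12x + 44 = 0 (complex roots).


disc = 12^2 - 4*5*44 = 144 - 880 = -736
sqrt(|disc|) = sqrt(736) = 27.1293
Real part = -12/(2*5) = -1.2000
Imag part = 27.1293/(2*5) = 2.7129

-1.2000 ± 2.7129i


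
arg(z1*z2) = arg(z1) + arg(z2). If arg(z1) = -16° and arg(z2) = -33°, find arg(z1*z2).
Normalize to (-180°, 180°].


arg(z1*z2) = -16° - 33° = -49°
Normalized to (-180°, 180°]: -49°

-49°


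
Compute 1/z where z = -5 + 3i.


|z|^2 = 25+9 = 34
1/z = (-5 - 3i)/34

1/z = -0.1471 - 0.0882i


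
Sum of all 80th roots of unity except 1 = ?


With w = e^(2*pi*i/80), all 80 of the 80th roots of unity w^0 = 1, w, ..., w^(79) sum to 0: 1 + w + ... + w^(79) = (1 - w^80)/(1 - w) = 0 since w^80 = 1, w ≠ 1.
Removing the root 1: w + w^2 + ... + w^(79) = 0 - 1 = -1

Sum = -1


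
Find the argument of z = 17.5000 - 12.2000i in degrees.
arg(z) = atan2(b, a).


Re = 17.5, Im = -12.2
arg = atan2(-12.2, 17.5) = -34.8820 degrees

arg(z) = -34.8820 degrees


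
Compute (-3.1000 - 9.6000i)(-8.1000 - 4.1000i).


Real = -3.1*(-8.1) - (-9.6)*(-4.1) = 25.11 - 39.36 = -14.25
Imag = -3.1*(-4.1) - (8.1)*(-9.6) = 12.71 + 77.76 = 90.47

-14.2500 + 90.4700i


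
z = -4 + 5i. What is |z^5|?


|z| = sqrt(16+25) = sqrt(41) = 6.4031
|z^5| = |z|^5 = (sqrt(41))^5 = 41^2 * sqrt(41) = 1681*sqrt(41)

|z^5| = 1681*sqrt(41) ≈ 10763.6518


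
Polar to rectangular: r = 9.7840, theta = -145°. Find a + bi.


a = 9.7840*cos(-145°) = 9.7840*(-0.81915) = -8.0146
b = 9.7840*sin(-145°) = 9.7840*(-0.57358) = -5.6119

-8.0146 - 5.6119i


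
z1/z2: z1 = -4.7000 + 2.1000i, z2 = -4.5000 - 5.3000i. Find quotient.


Conjugate of z2 = -4.5000 + 5.3000i
Numerator: (-4.7000 + 2.1000i)(-4.5000 + 5.3000i) = 10.0200 - 34.3600i
Denominator: (-4.5)^2 + (-5.3)^2 = 48.34
Result = (10.0200 - 34.3600i)/48.34

0.2073 - 0.7108i


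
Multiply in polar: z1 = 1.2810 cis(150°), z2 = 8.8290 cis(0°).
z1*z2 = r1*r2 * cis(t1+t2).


r = 1.2810 * 8.8290 = 11.3099
theta = 150° + 0° = 150° = 150° (mod 360)

11.3099 cis(150°)


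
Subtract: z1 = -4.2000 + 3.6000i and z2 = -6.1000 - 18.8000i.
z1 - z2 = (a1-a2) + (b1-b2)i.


Real: -4.2 + 6.1 = 1.9
Imag: 3.6 + 18.8 = 22.4

1.9000 + 22.4000i


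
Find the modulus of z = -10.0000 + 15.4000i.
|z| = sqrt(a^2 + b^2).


|z| = sqrt((-10)^2 + 15.4^2) = sqrt(100 + 237.16) = sqrt(337.16) = 18.3619

|z| = 18.3619


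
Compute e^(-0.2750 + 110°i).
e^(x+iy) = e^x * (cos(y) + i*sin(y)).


e^-0.2750 = 0.7596
cos(110°) = -0.342
sin(110°) = 0.9397
Real = 0.7596*(-0.342) = -0.2598
Imag = 0.7596*0.9397 = 0.7138

-0.2598 + 0.7138i


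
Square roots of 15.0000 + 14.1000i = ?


|z| = sqrt(225+198.81) = 20.5866
sqrt((|z|+a)/2) = sqrt((20.5866+15)/2) = sqrt(17.7933) = 4.2182
sqrt((|z|-a)/2) = sqrt((20.5866-15)/2) = sqrt(2.7933) = 1.6713

±(4.2182 + 1.6713i) i.e. 4.2182 + 1.6713i and -4.2182 - 1.6713i


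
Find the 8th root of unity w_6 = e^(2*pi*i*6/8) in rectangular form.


Angle = 360*6/8 = 270°
a = cos(270°) = 0
b = sin(270°) = -1.0000

0 - 1.0000i


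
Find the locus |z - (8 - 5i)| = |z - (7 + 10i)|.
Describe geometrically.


Equal distances means the locus is the perpendicular bisector of z1 and z2.
Midpoint = ((8+7)/2, (-5+10)/2) = (7.5000, 2.5000)

Perpendicular bisector through (7.5000, 2.5000)


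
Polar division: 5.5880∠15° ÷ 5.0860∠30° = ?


r = 5.5880 / 5.0860 = 1.0987
theta = 15° - 30° = -15° = 345° (mod 360)

1.0987 cis(345°)


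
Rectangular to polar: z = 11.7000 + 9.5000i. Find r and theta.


r = sqrt(136.89+90.25) = sqrt(227.14) = 15.0712
theta = atan2(9.5, 11.7) = 39.0754 degrees

r = 15.0712, theta = 39.0754 degrees


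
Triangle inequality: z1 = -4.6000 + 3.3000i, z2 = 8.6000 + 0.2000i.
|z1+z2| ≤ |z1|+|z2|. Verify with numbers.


|z1| = sqrt((-4.6)^2 + 3.3^2) = sqrt(32.05) = 5.6613
|z2| = sqrt(8.6^2 + 0.2^2) = sqrt(74) = 8.6023
z1+z2 = 4.0000 + 3.5000i
|z1+z2| = sqrt(28.25) = 5.3151
|z1|+|z2| = 5.6613 + 8.6023 = 14.2636

|z1+z2| = 5.3151 ≤ |z1|+|z2| = 14.2636 (verified)


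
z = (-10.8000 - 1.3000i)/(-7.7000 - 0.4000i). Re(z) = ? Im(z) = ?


Multiply by conjugate: (-10.8000 - 1.3000i)(-7.7000 + 0.4000i) / ((-7.7)^2 + (-0.4)^2)
Numerator real = -10.8*(-7.7) - (1.3)*(-0.4) = 83.68
Numerator imag = -1.3*(-7.7) - (-10.8)*(-0.4) = 5.69
Denominator = 59.45
Re(z) = 83.68/59.45 = 1.4076
Im(z) = 5.69/59.45 = 0.0957

Re(z) = 1.4076, Im(z) = 0.0957


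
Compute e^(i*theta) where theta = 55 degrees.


cos(55°) = 0.5736
sin(55°) = 0.8192

e^(i*55°) = 0.5736 + 0.8192i


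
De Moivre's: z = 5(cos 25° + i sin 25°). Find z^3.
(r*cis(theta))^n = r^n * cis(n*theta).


r^3 = 5^3 = 125
n*theta = 3*25° = 75° = 75° (mod 360)
a = 125*cos(75°) = 32.3524
b = 125*sin(75°) = 120.7407

125 cis(75°) = 32.3524 + 120.7407i


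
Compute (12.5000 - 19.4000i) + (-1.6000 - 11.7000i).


Real: 12.5 - 1.6 = 10.9
Imag: -19.4 - 11.7 = -31.1

10.9000 - 31.1000i


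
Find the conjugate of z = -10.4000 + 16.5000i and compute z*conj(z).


z_bar = -10.4000 - 16.5000i
z*z_bar = (-10.4)^2 + 16.5^2 = 108.16 + 272.25 = 380.41

z_bar = -10.4000 - 16.5000i, z*z_bar = 380.41


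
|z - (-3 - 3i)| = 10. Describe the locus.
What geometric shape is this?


|z - z0| = r is a circle with center z0 and radius r.
Center = (-3, -3), radius = 10

Circle with center (-3, -3) and radius 10


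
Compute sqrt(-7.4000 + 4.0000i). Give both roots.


|z| = sqrt(54.76+16) = 8.4119
sqrt((|z|+a)/2) = sqrt((8.4119+(-7.4))/2) = sqrt(0.5059) = 0.7113
sqrt((|z|-a)/2) = sqrt((8.4119-(-7.4))/2) = sqrt(7.9059) = 2.8118

±(0.7113 + 2.8118i) i.e. 0.7113 + 2.8118i and -0.7113 - 2.8118i


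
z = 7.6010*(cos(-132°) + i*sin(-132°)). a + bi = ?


a = 7.6010*cos(-132°) = 7.6010*(-0.66913) = -5.0861
b = 7.6010*sin(-132°) = 7.6010*(-0.74314) = -5.6486

-5.0861 - 5.6486i


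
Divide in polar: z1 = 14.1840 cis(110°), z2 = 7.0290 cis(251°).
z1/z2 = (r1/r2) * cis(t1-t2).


r = 14.1840 / 7.0290 = 2.0179
theta = 110° - 251° = -141° = 219° (mod 360)

2.0179 cis(219°)


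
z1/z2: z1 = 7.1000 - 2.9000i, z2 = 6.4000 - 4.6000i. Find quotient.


Conjugate of z2 = 6.4000 + 4.6000i
Numerator: (7.1000 - 2.9000i)(6.4000 + 4.6000i) = 58.7800 + 14.1000i
Denominator: 6.4^2 + (-4.6)^2 = 62.12
Result = (58.7800 + 14.1000i)/62.12

0.9462 + 0.2270i


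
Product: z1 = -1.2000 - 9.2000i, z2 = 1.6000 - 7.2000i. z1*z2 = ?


Real = -1.2*1.6 - (-9.2)*(-7.2) = -1.92 - 66.24 = -68.16
Imag = -1.2*(-7.2) + 1.6*(-9.2) = 8.64 - (14.72) = -6.08

-68.1600 - 6.0800i


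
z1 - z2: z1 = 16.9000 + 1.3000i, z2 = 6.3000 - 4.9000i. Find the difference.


Real: 16.9 - 6.3 = 10.6
Imag: 1.3 + 4.9 = 6.2

10.6000 + 6.2000i


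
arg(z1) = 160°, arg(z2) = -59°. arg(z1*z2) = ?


arg(z1*z2) = 160° - 59° = 101°
Normalized to (-180°, 180°]: 101°

101°


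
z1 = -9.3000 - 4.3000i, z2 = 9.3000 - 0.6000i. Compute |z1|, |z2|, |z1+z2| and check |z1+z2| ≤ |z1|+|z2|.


|z1| = sqrt((-9.3)^2 + (-4.3)^2) = sqrt(104.98) = 10.2460
|z2| = sqrt(9.3^2 + (-0.6)^2) = sqrt(86.85) = 9.3193
z1+z2 = -4.9000i
|z1+z2| = sqrt(24.01) = 4.9000
|z1|+|z2| = 10.2460 + 9.3193 = 19.5653

|z1+z2| = 4.9000 ≤ |z1|+|z2| = 19.5653 (verified)


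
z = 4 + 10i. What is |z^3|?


|z| = sqrt(16+100) = sqrt(116) = 10.7703
|z^3| = |z|^3 = (sqrt(116))^3 = 116*sqrt(116)

|z^3| = 116*sqrt(116) ≈ 1249.3582


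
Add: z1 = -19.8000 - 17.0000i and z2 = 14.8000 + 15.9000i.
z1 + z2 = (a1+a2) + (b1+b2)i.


Real: -19.8 + 14.8 = -5
Imag: -17 + 15.9 = -1.1

-5.0000 - 1.1000i


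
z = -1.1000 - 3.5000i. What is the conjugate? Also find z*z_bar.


z_bar = -1.1000 + 3.5000i
z*z_bar = (-1.1)^2 + (-3.5)^2 = 1.21 + 12.25 = 13.46

z_bar = -1.1000 + 3.5000i, z*z_bar = 13.46


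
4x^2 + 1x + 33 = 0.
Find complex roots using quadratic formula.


disc = 1^2 - 4*4*33 = 1 - 528 = -527
sqrt(|disc|) = sqrt(527) = 22.9565
Real part = -1/(2*4) = -0.1250
Imag part = 22.9565/(2*4) = 2.8696

-0.1250 ± 2.8696i


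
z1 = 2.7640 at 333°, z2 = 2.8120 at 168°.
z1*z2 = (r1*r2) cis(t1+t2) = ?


r = 2.7640 * 2.8120 = 7.7724
theta = 333° + 168° = 501° = 141° (mod 360)

7.7724 cis(141°)


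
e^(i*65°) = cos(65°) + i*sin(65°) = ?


cos(65°) = 0.4226
sin(65°) = 0.9063

e^(i*65°) = 0.4226 + 0.9063i


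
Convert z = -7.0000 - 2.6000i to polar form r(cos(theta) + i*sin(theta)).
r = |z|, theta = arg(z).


r = sqrt(49+6.76) = sqrt(55.76) = 7.4673
theta = atan2(-2.6, -7) = -159.6236 degrees

r = 7.4673, theta = -159.6236 degrees


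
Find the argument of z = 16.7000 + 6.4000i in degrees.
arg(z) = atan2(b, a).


Re = 16.7, Im = 6.4
arg = atan2(6.4, 16.7) = 20.9685 degrees

arg(z) = 20.9685 degrees


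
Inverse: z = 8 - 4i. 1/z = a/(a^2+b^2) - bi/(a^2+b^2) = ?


|z|^2 = 64+16 = 80
1/z = (8 + 4i)/80

1/z = 0.1000 + 0.0500i


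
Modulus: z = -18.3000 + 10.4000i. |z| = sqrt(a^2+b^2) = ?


|z| = sqrt((-18.3)^2 + 10.4^2) = sqrt(334.89 + 108.16) = sqrt(443.05) = 21.0488

|z| = 21.0488


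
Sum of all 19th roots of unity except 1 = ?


With w = e^(2*pi*i/19), all 19 of the 19th roots of unity w^0 = 1, w, ..., w^(18) sum to 0: 1 + w + ... + w^(18) = (1 - w^19)/(1 - w) = 0 since w^19 = 1, w ≠ 1.
Removing the root 1: w + w^2 + ... + w^(18) = 0 - 1 = -1

Sum = -1


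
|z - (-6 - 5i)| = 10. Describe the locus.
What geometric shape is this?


|z - z0| = r is a circle with center z0 and radius r.
Center = (-6, -5), radius = 10

Circle with center (-6, -5) and radius 10


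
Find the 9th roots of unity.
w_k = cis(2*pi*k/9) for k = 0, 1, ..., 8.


The 9th roots of unity are cis(360k/9°) for k=0..8
Angle step = 360/9 = 40°
Primitive root: cis(40°)
Primitive root = 0.7660 + 0.6428i

9 roots at angles: 0°, 40°, 80°, 120°, 160°, 200°, 240°, 280°, 320°


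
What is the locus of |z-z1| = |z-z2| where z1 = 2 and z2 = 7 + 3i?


Equal distances means the locus is the perpendicular bisector of z1 and z2.
Midpoint = ((2+7)/2, (0+3)/2) = (4.5000, 1.5000)

Perpendicular bisector through (4.5000, 1.5000)


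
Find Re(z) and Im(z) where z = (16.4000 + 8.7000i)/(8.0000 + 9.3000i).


Multiply by conjugate: (16.4000 + 8.7000i)(8.0000 - 9.3000i) / (8^2 + 9.3^2)
Numerator real = 16.4*8 + 8.7*9.3 = 212.11
Numerator imag = 8.7*8 - 16.4*9.3 = -82.92
Denominator = 150.49
Re(z) = 212.11/150.49 = 1.4095
Im(z) = -82.92/150.49 = -0.5510

Re(z) = 1.4095, Im(z) = -0.5510


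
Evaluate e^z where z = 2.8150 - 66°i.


e^2.8150 = 16.6932
cos(-66°) = 0.406737
sin(-66°) = -0.913545
Real = 16.6932*0.406737 = 6.7897
Imag = 16.6932*(-0.913545) = -15.2500

6.7897 - 15.2500i


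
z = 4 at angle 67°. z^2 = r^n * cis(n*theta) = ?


r^2 = 4^2 = 16
n*theta = 2*67° = 134° = 134° (mod 360)
a = 16*cos(134°) = -11.1145
b = 16*sin(134°) = 11.5094

16 cis(134°) = -11.1145 + 11.5094i


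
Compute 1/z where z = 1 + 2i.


|z|^2 = 1+4 = 5
1/z = (1 - 2i)/5

1/z = 0.2000 - 0.4000i


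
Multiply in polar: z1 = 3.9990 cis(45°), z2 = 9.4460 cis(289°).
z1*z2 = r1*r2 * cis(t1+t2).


r = 3.9990 * 9.4460 = 37.7746
theta = 45° + 289° = 334° = 334° (mod 360)

37.7746 cis(334°)


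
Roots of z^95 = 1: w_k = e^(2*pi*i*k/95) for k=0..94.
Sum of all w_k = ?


The sum of all 95th roots of unity is 0.
Geometric series: (1 - w^95)/(1 - w) = (1-1)/(1-w) = 0 since w^95 = 1, w ≠ 1.
Alternatively: coefficient of z^94 in z^95 - 1 is 0.

0


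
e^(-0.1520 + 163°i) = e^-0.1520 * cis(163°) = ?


e^-0.1520 = 0.8590
cos(163°) = -0.9563
sin(163°) = 0.29237
Real = 0.8590*(-0.9563) = -0.8215
Imag = 0.8590*0.29237 = 0.2511

-0.8215 + 0.2511i


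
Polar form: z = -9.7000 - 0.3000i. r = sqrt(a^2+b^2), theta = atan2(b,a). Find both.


r = sqrt(94.09+0.09) = sqrt(94.18) = 9.7046
theta = atan2(-0.3, -9.7) = -178.2285 degrees

r = 9.7046, theta = -178.2285 degrees


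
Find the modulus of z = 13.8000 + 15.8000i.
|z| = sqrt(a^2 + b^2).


|z| = sqrt(13.8^2 + 15.8^2) = sqrt(190.44 + 249.64) = sqrt(440.08) = 20.9781

|z| = 20.9781


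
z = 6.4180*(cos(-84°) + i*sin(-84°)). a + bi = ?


a = 6.4180*cos(-84°) = 6.4180*0.10453 = 0.6709
b = 6.4180*sin(-84°) = 6.4180*(-0.99452) = -6.3828

0.6709 - 6.3828i


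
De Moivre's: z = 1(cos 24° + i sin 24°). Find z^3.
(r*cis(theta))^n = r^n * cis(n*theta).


r^3 = 1^3 = 1
n*theta = 3*24° = 72° = 72° (mod 360)
a = 1*cos(72°) = 0.3090
b = 1*sin(72°) = 0.9511

1 cis(72°) = 0.3090 + 0.9511i


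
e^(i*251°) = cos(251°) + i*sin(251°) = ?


cos(251°) = -0.3256
sin(251°) = -0.9455

e^(i*251°) = -0.3256 - 0.9455i


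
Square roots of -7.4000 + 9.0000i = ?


|z| = sqrt(54.76+81) = 11.6516
sqrt((|z|+a)/2) = sqrt((11.6516+(-7.4))/2) = sqrt(2.1258) = 1.4580
sqrt((|z|-a)/2) = sqrt((11.6516-(-7.4))/2) = sqrt(9.5258) = 3.0864

±(1.4580 + 3.0864i) i.e. 1.4580 + 3.0864i and -1.4580 - 3.0864i


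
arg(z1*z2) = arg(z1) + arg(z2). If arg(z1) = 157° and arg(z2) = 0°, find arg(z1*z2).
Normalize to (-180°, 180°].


arg(z1*z2) = 157° + 0° = 157°
Normalized to (-180°, 180°]: 157°

157°


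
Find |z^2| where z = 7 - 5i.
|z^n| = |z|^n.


|z| = sqrt(49+25) = sqrt(74) = 8.6023
|z^2| = |z|^2 = (sqrt(74))^2 = 74

|z^2| = 74


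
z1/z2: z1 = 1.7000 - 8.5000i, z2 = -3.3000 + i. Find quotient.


Conjugate of z2 = -3.3000 - i
Numerator: (1.7000 - 8.5000i)(-3.3000 - i) = -14.1100 + 26.3500i
Denominator: (-3.3)^2 + 1^2 = 11.89
Result = (-14.1100 + 26.3500i)/11.89

-1.1867 + 2.2161i


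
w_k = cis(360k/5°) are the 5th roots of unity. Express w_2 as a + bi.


Angle = 360*2/5 = 144°
a = cos(144°) = -0.8090
b = sin(144°) = 0.5878

-0.8090 + 0.5878i


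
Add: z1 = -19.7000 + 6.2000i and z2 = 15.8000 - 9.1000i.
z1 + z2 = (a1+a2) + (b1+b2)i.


Real: -19.7 + 15.8 = -3.9
Imag: 6.2 - 9.1 = -2.9

-3.9000 - 2.9000i


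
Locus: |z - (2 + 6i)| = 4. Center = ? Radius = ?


|z - z0| = r is a circle with center z0 and radius r.
Center = (2, 6), radius = 4

Circle with center (2, 6) and radius 4


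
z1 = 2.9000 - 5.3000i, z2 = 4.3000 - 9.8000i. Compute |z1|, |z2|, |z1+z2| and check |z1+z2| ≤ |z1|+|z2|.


|z1| = sqrt(2.9^2 + (-5.3)^2) = sqrt(36.5) = 6.0415
|z2| = sqrt(4.3^2 + (-9.8)^2) = sqrt(114.53) = 10.7019
z1+z2 = 7.2000 - 15.1000i
|z1+z2| = sqrt(279.85) = 16.7287
|z1|+|z2| = 6.0415 + 10.7019 = 16.7434

|z1+z2| = 16.7287 ≤ |z1|+|z2| = 16.7434 (verified)


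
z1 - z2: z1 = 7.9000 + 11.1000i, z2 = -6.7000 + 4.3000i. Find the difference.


Real: 7.9 + 6.7 = 14.6
Imag: 11.1 - 4.3 = 6.8

14.6000 + 6.8000i


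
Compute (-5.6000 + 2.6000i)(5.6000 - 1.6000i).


Real = -5.6*5.6 - 2.6*(-1.6) = -31.36 - (-4.16) = -27.2
Imag = -5.6*(-1.6) + 5.6*2.6 = 8.96 + 14.56 = 23.52

-27.2000 + 23.5200i


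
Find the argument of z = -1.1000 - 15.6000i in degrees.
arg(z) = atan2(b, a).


Re = -1.1, Im = -15.6
arg = atan2(-15.6, -1.1) = -94.0334 degrees

arg(z) = -94.0334 degrees


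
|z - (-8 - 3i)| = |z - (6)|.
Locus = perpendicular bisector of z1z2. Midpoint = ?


Equal distances means the locus is the perpendicular bisector of z1 and z2.
Midpoint = ((-8+6)/2, (-3+0)/2) = (-1.0000, -1.5000)

Perpendicular bisector through (-1.0000, -1.5000)


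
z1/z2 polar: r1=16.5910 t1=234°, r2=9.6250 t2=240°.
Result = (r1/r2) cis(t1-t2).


r = 16.5910 / 9.6250 = 1.7237
theta = 234° - 240° = -6° = 354° (mod 360)

1.7237 cis(354°)


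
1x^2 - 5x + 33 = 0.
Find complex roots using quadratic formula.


disc = (-5)^2 - 4*1*33 = 25 - 132 = -107
sqrt(|disc|) = sqrt(107) = 10.3441
Real part = 5/(2*1) = 2.5000
Imag part = 10.3441/(2*1) = 5.1720

2.5000 ± 5.1720i


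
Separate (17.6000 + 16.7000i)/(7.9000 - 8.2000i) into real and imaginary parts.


Multiply by conjugate: (17.6000 + 16.7000i)(7.9000 + 8.2000i) / (7.9^2 + (-8.2)^2)
Numerator real = 17.6*7.9 + 16.7*(-8.2) = 2.1
Numerator imag = 16.7*7.9 - 17.6*(-8.2) = 276.25
Denominator = 129.65
Re(z) = 2.1/129.65 = 0.0162
Im(z) = 276.25/129.65 = 2.1307

Re(z) = 0.0162, Im(z) = 2.1307


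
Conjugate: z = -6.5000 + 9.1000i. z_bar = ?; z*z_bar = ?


z_bar = -6.5000 - 9.1000i
z*z_bar = (-6.5)^2 + 9.1^2 = 42.25 + 82.81 = 125.06

z_bar = -6.5000 - 9.1000i, z*z_bar = 125.06


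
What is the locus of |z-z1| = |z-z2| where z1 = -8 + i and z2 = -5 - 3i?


Equal distances means the locus is the perpendicular bisector of z1 and z2.
Midpoint = ((-8+(-5))/2, (1+(-3))/2) = (-6.5000, -1.0000)

Perpendicular bisector through (-6.5000, -1.0000)


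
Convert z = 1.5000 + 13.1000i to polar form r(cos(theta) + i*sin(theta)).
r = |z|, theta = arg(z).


r = sqrt(2.25+171.61) = sqrt(173.86) = 13.1856
theta = atan2(13.1, 1.5) = 83.4679 degrees

r = 13.1856, theta = 83.4679 degrees


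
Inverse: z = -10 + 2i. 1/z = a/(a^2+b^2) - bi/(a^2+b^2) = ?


|z|^2 = 100+4 = 104
1/z = (-10 - 2i)/104

1/z = -0.0962 - 0.0192i


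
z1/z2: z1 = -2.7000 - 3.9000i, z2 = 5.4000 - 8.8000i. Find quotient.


Conjugate of z2 = 5.4000 + 8.8000i
Numerator: (-2.7000 - 3.9000i)(5.4000 + 8.8000i) = 19.7400 - 44.8200i
Denominator: 5.4^2 + (-8.8)^2 = 106.6
Result = (19.7400 - 44.8200i)/106.6

0.1852 - 0.4205i


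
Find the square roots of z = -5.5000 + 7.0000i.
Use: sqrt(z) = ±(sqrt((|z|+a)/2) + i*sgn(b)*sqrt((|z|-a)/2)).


|z| = sqrt(30.25+49) = 8.9022
sqrt((|z|+a)/2) = sqrt((8.9022+(-5.5))/2) = sqrt(1.7011) = 1.3043
sqrt((|z|-a)/2) = sqrt((8.9022-(-5.5))/2) = sqrt(7.2011) = 2.6835

±(1.3043 + 2.6835i) i.e. 1.3043 + 2.6835i and -1.3043 - 2.6835i


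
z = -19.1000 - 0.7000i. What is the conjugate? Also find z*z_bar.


z_bar = -19.1000 + 0.7000i
z*z_bar = (-19.1)^2 + (-0.7)^2 = 364.81 + 0.49 = 365.3

z_bar = -19.1000 + 0.7000i, z*z_bar = 365.3


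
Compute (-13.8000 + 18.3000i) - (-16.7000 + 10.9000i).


Real: -13.8 + 16.7 = 2.9
Imag: 18.3 - 10.9 = 7.4

2.9000 + 7.4000i


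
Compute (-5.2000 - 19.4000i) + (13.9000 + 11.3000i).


Real: -5.2 + 13.9 = 8.7
Imag: -19.4 + 11.3 = -8.1

8.7000 - 8.1000i


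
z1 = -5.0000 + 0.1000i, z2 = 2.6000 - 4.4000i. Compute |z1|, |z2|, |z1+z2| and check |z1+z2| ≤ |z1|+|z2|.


|z1| = sqrt((-5)^2 + 0.1^2) = sqrt(25.01) = 5.0010
|z2| = sqrt(2.6^2 + (-4.4)^2) = sqrt(26.12) = 5.1108
z1+z2 = -2.4000 - 4.3000i
|z1+z2| = sqrt(24.25) = 4.9244
|z1|+|z2| = 5.0010 + 5.1108 = 10.1118

|z1+z2| = 4.9244 ≤ |z1|+|z2| = 10.1118 (verified)
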